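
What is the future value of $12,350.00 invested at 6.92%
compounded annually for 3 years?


Formula: FV = P * (1 + r)^n
Substituting: FV = $12,350.00 * (1 + 0.0692)^3
Growth factor: (1.0692)^3 = 1.222297
FV = $12,350.00 * 1.222297 = $15,095.37

$15,095.37


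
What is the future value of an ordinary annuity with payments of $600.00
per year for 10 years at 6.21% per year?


Formula: FV = PMT * ((1+r)^n - 1) / r
Growth factor: (1 + 0.0621)^10 = 1.826645
Numerator: 1.826645 - 1 = 0.826645
FV = $600.00 * 0.826645 / 0.0621 = $7,986.91

$7,986.91


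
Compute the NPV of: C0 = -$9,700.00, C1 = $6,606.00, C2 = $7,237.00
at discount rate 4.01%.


Formula: NPV = C0 + C1/(1+r) + C2/(1+r)^2
Discount C1: $6,606.00 / (1 + 0.0401) = $6,351.31
Discount C2: $7,237.00 / (1 + 0.0401)^2 = $6,689.73
NPV = -$9,700.00 + $6,351.31 + $6,689.73 = $3,341.04

$3,341.04


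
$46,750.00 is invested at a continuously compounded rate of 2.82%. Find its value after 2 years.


Formula: FV = P * e^(r*t)
Exponent: r*t = 0.0282 * 2 = 0.0564
e^(0.0564) = 1.058021
FV = $46,750.00 * 1.058021 = $49,462.47

$49,462.47


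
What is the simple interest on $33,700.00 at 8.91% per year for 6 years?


Formula: I = P * r * t
Substituting: I = $33,700.00 * 0.0891 * 6
Step: I = $33,700.00 * 0.5346
I = $18,016.02

$18,016.02


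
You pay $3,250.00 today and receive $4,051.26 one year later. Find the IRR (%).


Formula: IRR = C1/C0 - 1
Substituting: IRR = $4,051.26 / $3,250.00 - 1
Ratio: 1.246542 - 1 = 0.246542
IRR = 24.6542%

24.6542%


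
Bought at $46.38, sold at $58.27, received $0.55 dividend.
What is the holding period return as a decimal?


Formula: HPR = (P1 - P0 + D) / P0
Gain: $58.27 - $46.38 + $0.55 = $12.44
HPR = $12.44 / $46.38 = 0.2682

0.2682


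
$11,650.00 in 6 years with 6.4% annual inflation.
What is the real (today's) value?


Formula: Real value = nominal / (1 + inflation)^years
Price level: (1 + 0.064)^6 = 1.450941
Real value = $11,650.00 / 1.450941 = $8,029.27

$8,029.27


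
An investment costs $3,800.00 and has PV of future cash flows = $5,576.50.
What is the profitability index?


Formula: PI = PV(cash flows) / initial investment
Substituting: PI = $5,576.50 / $3,800.00
PI = 1.4675

1.4675


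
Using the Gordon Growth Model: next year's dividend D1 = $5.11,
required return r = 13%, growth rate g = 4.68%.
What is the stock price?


Formula: P = D1 / (r - g)
Spread: r - g = 0.13 - 0.0468 = 0.0832
Substituting: P = $5.11 / 0.0832
P = $61.42

$61.42


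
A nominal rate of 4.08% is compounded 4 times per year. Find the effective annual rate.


Formula: EAR = (1 + r/m)^m - 1
Period rate: r/m = 0.0408 / 4 = 0.0102
Compounding: (1 + 0.0102)^4 = 1.041428
EAR = 1.041428 - 1 = 0.041428

0.041428


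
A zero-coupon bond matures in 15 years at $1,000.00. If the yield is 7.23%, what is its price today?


Formula: Price = FV / (1 + r)^n
Substituting: Price = $1,000.00 / (1 + 0.0723)^15
Discount factor: (1.0723)^15 = 2.849342
Price = $1,000.00 / 2.849342 = $350.96

$350.96


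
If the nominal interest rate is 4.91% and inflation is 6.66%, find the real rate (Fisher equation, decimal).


Formula: (1 + r_real) = (1 + r_nom) / (1 + inflation)
Substituting: (1 + r_real) = 1.0491 / 1.0666
(1 + r_real) = 0.983593
r_real = 0.983593 - 1 = -0.016407

-0.016407


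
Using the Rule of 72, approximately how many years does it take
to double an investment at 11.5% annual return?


Formula: Years ≈ 72 / r
Substituting: Years ≈ 72 / 11.5
Years ≈ 6.3

6.3 years


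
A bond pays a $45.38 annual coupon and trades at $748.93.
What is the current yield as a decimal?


Formula: Current yield = annual coupon / price
Substituting: CY = $45.38 / $748.93
CY = 0.060593

0.060593


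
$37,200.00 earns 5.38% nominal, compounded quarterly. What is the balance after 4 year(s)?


Formula: FV = P * (1 + r/m)^(m*t)
Period rate: r/m = 0.0538 / 4 = 0.01345
Total periods: m*t = 4 * 4 = 16
Growth factor: (1 + 0.01345)^16 = 1.238332
FV = $37,200.00 * 1.238332 = $46,065.96

$46,065.96


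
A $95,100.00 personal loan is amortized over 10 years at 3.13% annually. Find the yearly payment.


Formula: PMT = PV * r / (1 - (1+r)^(-n))
Denominator: 1 - (1 + 0.0313)^(-10) = 0.265233
Numerator: $95,100.00 * 0.0313 = 2976.63
PMT = 2976.63 / 0.265233 = $11,222.71

$11,222.71


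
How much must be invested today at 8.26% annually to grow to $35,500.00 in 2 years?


Formula: PV = FV / (1 + r)^n
Substituting: PV = $35,500.00 / (1 + 0.0826)^2
Discount factor: (1.0826)^2 = 1.172023
PV = $35,500.00 / 1.172023 = $30,289.51

$30,289.51


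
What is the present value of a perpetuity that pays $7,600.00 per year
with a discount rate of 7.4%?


Formula: PV = C / r
Substituting: PV = $7,600.00 / 0.074
PV = $102,702.70

$102,702.70


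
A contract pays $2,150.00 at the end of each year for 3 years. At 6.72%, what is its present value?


Formula: PV = PMT * (1 - (1+r)^(-n)) / r
Discount factor: (1 + 0.0672)^(-3) = 0.82274
Bracket: 1 - 0.82274 = 0.17726
PV = $2,150.00 * 0.17726 / 0.0672 = $5,671.27

$5,671.27


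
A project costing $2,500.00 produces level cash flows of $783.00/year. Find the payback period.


Formula: Payback = investment / annual cash flow
Substituting: Payback = $2,500.00 / $783.00
Payback = 3.1928 years

3.1928 years


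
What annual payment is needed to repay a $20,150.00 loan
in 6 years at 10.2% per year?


Formula: PMT = PV * r / (1 - (1+r)^(-n))
Denominator: 1 - (1 + 0.102)^(-6) = 0.441645
Numerator: $20,150.00 * 0.102 = 2055.3
PMT = 2055.3 / 0.441645 = $4,653.74

$4,653.74


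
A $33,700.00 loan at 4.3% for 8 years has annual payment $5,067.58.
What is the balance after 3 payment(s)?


Formula: Balance = PV*(1+r)^k - PMT*((1+r)^k - 1)/r
Growth: (1 + 0.043)^3 = 1.134627
Accumulated factor: ((1+r)^k - 1)/r = 3.130849
Balance = $33,700.00 * 1.134627 - $5,067.58 * 3.130849
Balance = $22,371.09

$22,371.09


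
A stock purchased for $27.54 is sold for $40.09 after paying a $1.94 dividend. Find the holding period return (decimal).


Formula: HPR = (P1 - P0 + D) / P0
Gain: $40.09 - $27.54 + $1.94 = $14.49
HPR = $14.49 / $27.54 = 0.5261

0.5261


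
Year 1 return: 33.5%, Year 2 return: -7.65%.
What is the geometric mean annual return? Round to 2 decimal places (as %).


Formula: Geometric mean = ((1+r1)*(1+r2))^(1/2) - 1
Product: (1 + 0.335) * (1 + -0.0765) = 1.335 * 0.9235 = 1.232873
Square root: 1.232873^0.5 = 1.110348
Geometric mean = 1.110348 - 1 = 0.110348
As percentage: 11.03%

11.03%


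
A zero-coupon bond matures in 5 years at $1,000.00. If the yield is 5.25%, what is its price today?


Formula: Price = FV / (1 + r)^n
Substituting: Price = $1,000.00 / (1 + 0.0525)^5
Discount factor: (1.0525)^5 = 1.291548
Price = $1,000.00 / 1.291548 = $774.26

$774.26


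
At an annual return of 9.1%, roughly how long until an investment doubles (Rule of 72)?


Formula: Years ≈ 72 / r
Substituting: Years ≈ 72 / 9.1
Years ≈ 7.9

7.9 years


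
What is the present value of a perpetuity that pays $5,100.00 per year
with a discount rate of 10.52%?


Formula: PV = C / r
Substituting: PV = $5,100.00 / 0.1052
PV = $48,479.09

$48,479.09


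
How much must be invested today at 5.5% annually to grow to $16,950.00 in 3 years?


Formula: PV = FV / (1 + r)^n
Substituting: PV = $16,950.00 / (1 + 0.055)^3
Discount factor: (1.055)^3 = 1.174241
PV = $16,950.00 / 1.174241 = $14,434.85

$14,434.85


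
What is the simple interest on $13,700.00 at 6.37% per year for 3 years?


Formula: I = P * r * t
Substituting: I = $13,700.00 * 0.0637 * 3
Step: I = $13,700.00 * 0.1911
I = $2,618.07

$2,618.07


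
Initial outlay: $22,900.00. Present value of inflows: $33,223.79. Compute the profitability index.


Formula: PI = PV(cash flows) / initial investment
Substituting: PI = $33,223.79 / $22,900.00
PI = 1.4508

1.4508


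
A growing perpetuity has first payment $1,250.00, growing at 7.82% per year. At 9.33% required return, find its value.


Formula: PV = C / (r - g)
Spread: r - g = 0.0933 - 0.0782 = 0.0151
Substituting: PV = $1,250.00 / 0.0151
PV = $82,781.46

$82,781.46


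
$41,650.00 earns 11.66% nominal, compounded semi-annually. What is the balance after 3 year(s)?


Formula: FV = P * (1 + r/m)^(m*t)
Period rate: r/m = 0.1166 / 2 = 0.0583
Total periods: m*t = 2 * 3 = 6
Growth factor: (1 + 0.0583)^6 = 1.404924
FV = $41,650.00 * 1.404924 = $58,515.08

$58,515.08


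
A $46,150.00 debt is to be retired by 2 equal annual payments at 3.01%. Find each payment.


Formula: PMT = PV * r / (1 - (1+r)^(-n))
Denominator: 1 - (1 + 0.0301)^(-2) = 0.057587
Numerator: $46,150.00 * 0.0301 = 1389.115
PMT = 1389.115 / 0.057587 = $24,121.99

$24,121.99


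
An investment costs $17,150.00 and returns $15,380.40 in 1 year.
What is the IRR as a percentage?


Formula: IRR = C1/C0 - 1
Substituting: IRR = $15,380.40 / $17,150.00 - 1
Ratio: 0.896816 - 1 = -0.103184
IRR = -10.3184%

-10.3184%


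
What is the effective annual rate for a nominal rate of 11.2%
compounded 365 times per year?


Formula: EAR = (1 + r/m)^m - 1
Period rate: r/m = 0.112 / 365 = 0.000307
Compounding: (1 + 0.000307)^365 = 1.118494
EAR = 1.118494 - 1 = 0.118494

0.118494


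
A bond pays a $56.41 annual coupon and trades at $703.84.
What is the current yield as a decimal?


Formula: Current yield = annual coupon / price
Substituting: CY = $56.41 / $703.84
CY = 0.080146

0.080146


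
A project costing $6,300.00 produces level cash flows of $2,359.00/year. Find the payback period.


Formula: Payback = investment / annual cash flow
Substituting: Payback = $6,300.00 / $2,359.00
Payback = 2.6706 years

2.6706 years


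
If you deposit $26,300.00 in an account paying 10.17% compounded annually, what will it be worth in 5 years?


Formula: FV = P * (1 + r)^n
Substituting: FV = $26,300.00 * (1 + 0.1017)^5
Growth factor: (1.1017)^5 = 1.622993
FV = $26,300.00 * 1.622993 = $42,684.73

$42,684.73


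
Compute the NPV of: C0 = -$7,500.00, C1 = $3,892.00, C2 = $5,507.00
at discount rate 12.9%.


Formula: NPV = C0 + C1/(1+r) + C2/(1+r)^2
Discount C1: $3,892.00 / (1 + 0.129) = $3,447.30
Discount C2: $5,507.00 / (1 + 0.129)^2 = $4,320.43
NPV = -$7,500.00 + $3,447.30 + $4,320.43 = $267.73

$267.73


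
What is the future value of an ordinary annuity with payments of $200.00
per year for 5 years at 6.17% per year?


Formula: FV = PMT * ((1+r)^n - 1) / r
Growth factor: (1 + 0.0617)^5 = 1.348991
Numerator: 1.348991 - 1 = 0.348991
FV = $200.00 * 0.348991 / 0.0617 = $1,131.25

$1,131.25


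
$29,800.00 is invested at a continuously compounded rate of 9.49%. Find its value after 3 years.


Formula: FV = P * e^(r*t)
Exponent: r*t = 0.0949 * 3 = 0.2847
e^(0.2847) = 1.329363
FV = $29,800.00 * 1.329363 = $39,615.02

$39,615.02


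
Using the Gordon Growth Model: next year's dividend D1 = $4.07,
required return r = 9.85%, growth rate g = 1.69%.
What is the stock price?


Formula: P = D1 / (r - g)
Spread: r - g = 0.0985 - 0.0169 = 0.0816
Substituting: P = $4.07 / 0.0816
P = $49.88

$49.88


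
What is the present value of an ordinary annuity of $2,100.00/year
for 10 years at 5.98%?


Formula: PV = PMT * (1 - (1+r)^(-n)) / r
Discount factor: (1 + 0.0598)^(-10) = 0.559449
Bracket: 1 - 0.559449 = 0.440551
PV = $2,100.00 * 0.440551 / 0.0598 = $15,470.84

$15,470.84


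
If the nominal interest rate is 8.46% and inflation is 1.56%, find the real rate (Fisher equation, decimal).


Formula: (1 + r_real) = (1 + r_nom) / (1 + inflation)
Substituting: (1 + r_real) = 1.0846 / 1.0156
(1 + r_real) = 1.06794
r_real = 1.06794 - 1 = 0.06794

0.06794


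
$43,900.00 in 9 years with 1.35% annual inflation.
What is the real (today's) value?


Formula: Real value = nominal / (1 + inflation)^years
Price level: (1 + 0.0135)^9 = 1.128272
Real value = $43,900.00 / 1.128272 = $38,909.06

$38,909.06


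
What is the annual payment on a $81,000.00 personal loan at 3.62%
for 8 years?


Formula: PMT = PV * r / (1 - (1+r)^(-n))
Denominator: 1 - (1 + 0.0362)^(-8) = 0.247596
Numerator: $81,000.00 * 0.0362 = 2932.2
PMT = 2932.2 / 0.247596 = $11,842.70

$11,842.70


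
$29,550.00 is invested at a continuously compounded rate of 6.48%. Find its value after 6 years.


Formula: FV = P * e^(r*t)
Exponent: r*t = 0.0648 * 6 = 0.3888
e^(0.3888) = 1.475209
FV = $29,550.00 * 1.475209 = $43,592.44

$43,592.44


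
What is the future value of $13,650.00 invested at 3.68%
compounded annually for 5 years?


Formula: FV = P * (1 + r)^n
Substituting: FV = $13,650.00 * (1 + 0.0368)^5
Growth factor: (1.0368)^5 = 1.19805
FV = $13,650.00 * 1.19805 = $16,353.38

$16,353.38


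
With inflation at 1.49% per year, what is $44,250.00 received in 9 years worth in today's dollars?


Formula: Real value = nominal / (1 + inflation)^years
Price level: (1 + 0.0149)^9 = 1.142377
Real value = $44,250.00 / 1.142377 = $38,735.04

$38,735.04


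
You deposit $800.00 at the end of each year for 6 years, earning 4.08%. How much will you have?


Formula: FV = PMT * ((1+r)^n - 1) / r
Growth factor: (1 + 0.0408)^6 = 1.27117
Numerator: 1.27117 - 1 = 0.27117
FV = $800.00 * 0.27117 / 0.0408 = $5,317.06

$5,317.06


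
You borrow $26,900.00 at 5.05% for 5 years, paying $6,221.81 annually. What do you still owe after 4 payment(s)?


Formula: Balance = PV*(1+r)^k - PMT*((1+r)^k - 1)/r
Growth: (1 + 0.0505)^4 = 1.217823
Accumulated factor: ((1+r)^k - 1)/r = 4.31333
Balance = $26,900.00 * 1.217823 - $6,221.81 * 4.31333
Balance = $5,922.72

$5,922.72


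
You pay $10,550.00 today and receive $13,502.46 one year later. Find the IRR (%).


Formula: IRR = C1/C0 - 1
Substituting: IRR = $13,502.46 / $10,550.00 - 1
Ratio: 1.279854 - 1 = 0.279854
IRR = 27.9854%

27.9854%


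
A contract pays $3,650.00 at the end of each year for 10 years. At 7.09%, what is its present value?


Formula: PV = PMT * (1 - (1+r)^(-n)) / r
Discount factor: (1 + 0.0709)^(-10) = 0.504093
Bracket: 1 - 0.504093 = 0.495907
PV = $3,650.00 * 0.495907 / 0.0709 = $25,529.76

$25,529.76


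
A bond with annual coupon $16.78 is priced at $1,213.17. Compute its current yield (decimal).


Formula: Current yield = annual coupon / price
Substituting: CY = $16.78 / $1,213.17
CY = 0.013832

0.013832


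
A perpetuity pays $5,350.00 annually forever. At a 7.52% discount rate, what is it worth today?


Formula: PV = C / r
Substituting: PV = $5,350.00 / 0.0752
PV = $71,143.62

$71,143.62


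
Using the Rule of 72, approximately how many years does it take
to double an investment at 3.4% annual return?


Formula: Years ≈ 72 / r
Substituting: Years ≈ 72 / 3.4
Years ≈ 21.2

21.2 years


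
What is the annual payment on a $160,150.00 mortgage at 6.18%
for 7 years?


Formula: PMT = PV * r / (1 - (1+r)^(-n))
Denominator: 1 - (1 + 0.0618)^(-7) = 0.342795
Numerator: $160,150.00 * 0.0618 = 9897.27
PMT = 9897.27 / 0.342795 = $28,872.28

$28,872.28


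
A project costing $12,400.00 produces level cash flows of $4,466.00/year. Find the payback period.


Formula: Payback = investment / annual cash flow
Substituting: Payback = $12,400.00 / $4,466.00
Payback = 2.7765 years

2.7765 years


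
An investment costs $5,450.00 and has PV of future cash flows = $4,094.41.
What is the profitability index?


Formula: PI = PV(cash flows) / initial investment
Substituting: PI = $4,094.41 / $5,450.00
PI = 0.7513

0.7513


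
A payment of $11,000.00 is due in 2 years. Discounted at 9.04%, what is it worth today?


Formula: PV = FV / (1 + r)^n
Substituting: PV = $11,000.00 / (1 + 0.0904)^2
Discount factor: (1.0904)^2 = 1.188972
PV = $11,000.00 / 1.188972 = $9,251.69

$9,251.69


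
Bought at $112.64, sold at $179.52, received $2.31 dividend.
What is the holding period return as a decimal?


Formula: HPR = (P1 - P0 + D) / P0
Gain: $179.52 - $112.64 + $2.31 = $69.19
HPR = $69.19 / $112.64 = 0.6143

0.6143


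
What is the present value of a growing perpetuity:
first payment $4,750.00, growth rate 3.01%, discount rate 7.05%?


Formula: PV = C / (r - g)
Spread: r - g = 0.0705 - 0.0301 = 0.0404
Substituting: PV = $4,750.00 / 0.0404
PV = $117,574.26

$117,574.26


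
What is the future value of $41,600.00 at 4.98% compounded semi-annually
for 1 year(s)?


Formula: FV = P * (1 + r/m)^(m*t)
Period rate: r/m = 0.0498 / 2 = 0.0249
Total periods: m*t = 2 * 1 = 2
Growth factor: (1 + 0.0249)^2 = 1.05042
FV = $41,600.00 * 1.05042 = $43,697.47

$43,697.47


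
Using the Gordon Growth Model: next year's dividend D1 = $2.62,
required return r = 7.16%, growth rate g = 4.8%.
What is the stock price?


Formula: P = D1 / (r - g)
Spread: r - g = 0.0716 - 0.048 = 0.0236
Substituting: P = $2.62 / 0.0236
P = $111.02

$111.02


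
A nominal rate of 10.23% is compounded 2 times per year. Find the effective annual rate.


Formula: EAR = (1 + r/m)^m - 1
Period rate: r/m = 0.1023 / 2 = 0.05115
Compounding: (1 + 0.05115)^2 = 1.104916
EAR = 1.104916 - 1 = 0.104916

0.104916


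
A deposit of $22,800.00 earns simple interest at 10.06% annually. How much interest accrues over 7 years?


Formula: I = P * r * t
Substituting: I = $22,800.00 * 0.1006 * 7
Step: I = $22,800.00 * 0.7042
I = $16,055.76

$16,055.76


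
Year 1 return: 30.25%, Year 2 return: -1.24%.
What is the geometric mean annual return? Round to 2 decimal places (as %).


Formula: Geometric mean = ((1+r1)*(1+r2))^(1/2) - 1
Product: (1 + 0.3025) * (1 + -0.0124) = 1.3025 * 0.9876 = 1.286349
Square root: 1.286349^0.5 = 1.134173
Geometric mean = 1.134173 - 1 = 0.134173
As percentage: 13.42%

13.42%


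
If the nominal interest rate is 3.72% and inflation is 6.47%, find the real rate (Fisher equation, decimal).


Formula: (1 + r_real) = (1 + r_nom) / (1 + inflation)
Substituting: (1 + r_real) = 1.0372 / 1.0647
(1 + r_real) = 0.974171
r_real = 0.974171 - 1 = -0.025829

-0.025829


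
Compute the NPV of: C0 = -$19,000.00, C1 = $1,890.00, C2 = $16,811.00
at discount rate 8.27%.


Formula: NPV = C0 + C1/(1+r) + C2/(1+r)^2
Discount C1: $1,890.00 / (1 + 0.0827) = $1,745.64
Discount C2: $16,811.00 / (1 + 0.0827)^2 = $14,340.93
NPV = -$19,000.00 + $1,745.64 + $14,340.93 = -$2,913.44

-$2,913.44


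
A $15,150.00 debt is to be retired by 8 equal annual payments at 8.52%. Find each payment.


Formula: PMT = PV * r / (1 - (1+r)^(-n))
Denominator: 1 - (1 + 0.0852)^(-8) = 0.480098
Numerator: $15,150.00 * 0.0852 = 1290.78
PMT = 1290.78 / 0.480098 = $2,688.58

$2,688.58


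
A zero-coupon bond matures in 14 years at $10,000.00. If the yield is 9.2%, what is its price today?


Formula: Price = FV / (1 + r)^n
Substituting: Price = $10,000.00 / (1 + 0.092)^14
Discount factor: (1.092)^14 = 3.428601
Price = $10,000.00 / 3.428601 = $2,916.64

$2,916.64


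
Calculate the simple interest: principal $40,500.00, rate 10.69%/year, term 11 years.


Formula: I = P * r * t
Substituting: I = $40,500.00 * 0.1069 * 11
Step: I = $40,500.00 * 1.1759
I = $47,623.95

$47,623.95


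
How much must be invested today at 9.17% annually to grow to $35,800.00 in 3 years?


Formula: PV = FV / (1 + r)^n
Substituting: PV = $35,800.00 / (1 + 0.0917)^3
Discount factor: (1.0917)^3 = 1.301098
PV = $35,800.00 / 1.301098 = $27,515.23

$27,515.23


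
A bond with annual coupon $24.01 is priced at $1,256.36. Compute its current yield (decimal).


Formula: Current yield = annual coupon / price
Substituting: CY = $24.01 / $1,256.36
CY = 0.019111

0.019111


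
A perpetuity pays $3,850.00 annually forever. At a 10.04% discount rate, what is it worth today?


Formula: PV = C / r
Substituting: PV = $3,850.00 / 0.1004
PV = $38,346.61

$38,346.61


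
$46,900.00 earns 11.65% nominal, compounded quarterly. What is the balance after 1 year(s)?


Formula: FV = P * (1 + r/m)^(m*t)
Period rate: r/m = 0.1165 / 4 = 0.029125
Total periods: m*t = 4 * 1 = 4
Growth factor: (1 + 0.029125)^4 = 1.121689
FV = $46,900.00 * 1.121689 = $52,607.22

$52,607.22


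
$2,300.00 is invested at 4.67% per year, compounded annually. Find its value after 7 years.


Formula: FV = P * (1 + r)^n
Substituting: FV = $2,300.00 * (1 + 0.0467)^7
Growth factor: (1.0467)^7 = 1.376435
FV = $2,300.00 * 1.376435 = $3,165.80

$3,165.80


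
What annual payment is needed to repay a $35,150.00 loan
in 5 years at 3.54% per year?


Formula: PMT = PV * r / (1 - (1+r)^(-n))
Denominator: 1 - (1 + 0.0354)^(-5) = 0.159652
Numerator: $35,150.00 * 0.0354 = 1244.31
PMT = 1244.31 / 0.159652 = $7,793.89

$7,793.89


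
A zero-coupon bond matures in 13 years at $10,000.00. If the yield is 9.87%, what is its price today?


Formula: Price = FV / (1 + r)^n
Substituting: Price = $10,000.00 / (1 + 0.0987)^13
Discount factor: (1.0987)^13 = 3.399606
Price = $10,000.00 / 3.399606 = $2,941.52

$2,941.52


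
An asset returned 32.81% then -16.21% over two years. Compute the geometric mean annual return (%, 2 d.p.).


Formula: Geometric mean = ((1+r1)*(1+r2))^(1/2) - 1
Product: (1 + 0.3281) * (1 + -0.1621) = 1.3281 * 0.8379 = 1.112815
Square root: 1.112815^0.5 = 1.0549
Geometric mean = 1.0549 - 1 = 0.0549
As percentage: 5.49%

5.49%


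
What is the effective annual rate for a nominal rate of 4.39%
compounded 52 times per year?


Formula: EAR = (1 + r/m)^m - 1
Period rate: r/m = 0.0439 / 52 = 0.000844
Compounding: (1 + 0.000844)^52 = 1.044859
EAR = 1.044859 - 1 = 0.044859

0.044859


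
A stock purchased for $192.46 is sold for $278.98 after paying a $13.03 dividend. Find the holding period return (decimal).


Formula: HPR = (P1 - P0 + D) / P0
Gain: $278.98 - $192.46 + $13.03 = $99.55
HPR = $99.55 / $192.46 = 0.5173

0.5173


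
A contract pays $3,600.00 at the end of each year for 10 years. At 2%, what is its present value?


Formula: PV = PMT * (1 - (1+r)^(-n)) / r
Discount factor: (1 + 0.02)^(-10) = 0.820348
Bracket: 1 - 0.820348 = 0.179652
PV = $3,600.00 * 0.179652 / 0.02 = $32,337.31

$32,337.31


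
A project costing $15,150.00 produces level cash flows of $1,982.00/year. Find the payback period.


Formula: Payback = investment / annual cash flow
Substituting: Payback = $15,150.00 / $1,982.00
Payback = 7.6438 years

7.6438 years


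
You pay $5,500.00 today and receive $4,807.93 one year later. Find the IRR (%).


Formula: IRR = C1/C0 - 1
Substituting: IRR = $4,807.93 / $5,500.00 - 1
Ratio: 0.874169 - 1 = -0.125831
IRR = -12.5831%

-12.5831%


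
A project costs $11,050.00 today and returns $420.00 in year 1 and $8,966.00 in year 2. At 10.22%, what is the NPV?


Formula: NPV = C0 + C1/(1+r) + C2/(1+r)^2
Discount C1: $420.00 / (1 + 0.1022) = $381.06
Discount C2: $8,966.00 / (1 + 0.1022)^2 = $7,380.37
NPV = -$11,050.00 + $381.06 + $7,380.37 = -$3,288.58

-$3,288.58


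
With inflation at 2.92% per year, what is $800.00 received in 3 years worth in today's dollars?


Formula: Real value = nominal / (1 + inflation)^years
Price level: (1 + 0.0292)^3 = 1.090183
Real value = $800.00 / 1.090183 = $733.82

$733.82


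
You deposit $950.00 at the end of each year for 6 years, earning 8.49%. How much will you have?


Formula: FV = PMT * ((1+r)^n - 1) / r
Growth factor: (1 + 0.0849)^6 = 1.630566
Numerator: 1.630566 - 1 = 0.630566
FV = $950.00 * 0.630566 / 0.0849 = $7,055.80

$7,055.80


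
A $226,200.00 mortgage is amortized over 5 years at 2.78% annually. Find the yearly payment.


Formula: PMT = PV * r / (1 - (1+r)^(-n))
Denominator: 1 - (1 + 0.0278)^(-5) = 0.12812
Numerator: $226,200.00 * 0.0278 = 6288.36
PMT = 6288.36 / 0.12812 = $49,081.97

$49,081.97


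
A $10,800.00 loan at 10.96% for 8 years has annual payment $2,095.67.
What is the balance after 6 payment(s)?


Formula: Balance = PV*(1+r)^k - PMT*((1+r)^k - 1)/r
Growth: (1 + 0.1096)^6 = 1.866374
Accumulated factor: ((1+r)^k - 1)/r = 7.904873
Balance = $10,800.00 * 1.866374 - $2,095.67 * 7.904873
Balance = $3,590.84

$3,590.84


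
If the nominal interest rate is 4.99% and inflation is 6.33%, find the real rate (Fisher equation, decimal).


Formula: (1 + r_real) = (1 + r_nom) / (1 + inflation)
Substituting: (1 + r_real) = 1.0499 / 1.0633
(1 + r_real) = 0.987398
r_real = 0.987398 - 1 = -0.012602

-0.012602


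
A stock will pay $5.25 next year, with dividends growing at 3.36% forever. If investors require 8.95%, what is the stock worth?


Formula: P = D1 / (r - g)
Spread: r - g = 0.0895 - 0.0336 = 0.0559
Substituting: P = $5.25 / 0.0559
P = $93.92

$93.92


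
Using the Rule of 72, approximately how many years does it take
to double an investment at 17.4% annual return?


Formula: Years ≈ 72 / r
Substituting: Years ≈ 72 / 17.4
Years ≈ 4.1

4.1 years


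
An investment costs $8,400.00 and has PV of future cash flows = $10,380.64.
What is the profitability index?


Formula: PI = PV(cash flows) / initial investment
Substituting: PI = $10,380.64 / $8,400.00
PI = 1.2358

1.2358


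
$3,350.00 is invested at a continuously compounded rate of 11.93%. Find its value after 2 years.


Formula: FV = P * e^(r*t)
Exponent: r*t = 0.1193 * 2 = 0.2386
e^(0.2386) = 1.269471
FV = $3,350.00 * 1.269471 = $4,252.73

$4,252.73


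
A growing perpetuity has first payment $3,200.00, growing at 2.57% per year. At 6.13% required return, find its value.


Formula: PV = C / (r - g)
Spread: r - g = 0.0613 - 0.0257 = 0.0356
Substituting: PV = $3,200.00 / 0.0356
PV = $89,887.64

$89,887.64


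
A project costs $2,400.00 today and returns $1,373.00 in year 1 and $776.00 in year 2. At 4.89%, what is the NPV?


Formula: NPV = C0 + C1/(1+r) + C2/(1+r)^2
Discount C1: $1,373.00 / (1 + 0.0489) = $1,308.99
Discount C2: $776.00 / (1 + 0.0489)^2 = $705.33
NPV = -$2,400.00 + $1,308.99 + $705.33 = -$385.68

-$385.68


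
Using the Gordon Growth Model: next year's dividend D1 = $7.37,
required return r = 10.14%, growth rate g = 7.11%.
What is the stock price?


Formula: P = D1 / (r - g)
Spread: r - g = 0.1014 - 0.0711 = 0.0303
Substituting: P = $7.37 / 0.0303
P = $243.23

$243.23


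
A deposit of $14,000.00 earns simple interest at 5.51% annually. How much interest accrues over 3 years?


Formula: I = P * r * t
Substituting: I = $14,000.00 * 0.0551 * 3
Step: I = $14,000.00 * 0.1653
I = $2,314.20

$2,314.20


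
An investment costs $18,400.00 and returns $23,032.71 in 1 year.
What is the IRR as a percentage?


Formula: IRR = C1/C0 - 1
Substituting: IRR = $23,032.71 / $18,400.00 - 1
Ratio: 1.251778 - 1 = 0.251778
IRR = 25.1778%

25.1778%


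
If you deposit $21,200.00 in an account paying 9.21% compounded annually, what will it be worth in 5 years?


Formula: FV = P * (1 + r)^n
Substituting: FV = $21,200.00 * (1 + 0.0921)^5
Growth factor: (1.0921)^5 = 1.553503
FV = $21,200.00 * 1.553503 = $32,934.26

$32,934.26


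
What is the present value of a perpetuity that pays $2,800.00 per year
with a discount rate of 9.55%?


Formula: PV = C / r
Substituting: PV = $2,800.00 / 0.0955
PV = $29,319.37

$29,319.37


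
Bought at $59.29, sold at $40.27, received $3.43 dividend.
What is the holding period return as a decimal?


Formula: HPR = (P1 - P0 + D) / P0
Gain: $40.27 - $59.29 + $3.43 = -$15.59
HPR = -$15.59 / $59.29 = -0.2629

-0.2629


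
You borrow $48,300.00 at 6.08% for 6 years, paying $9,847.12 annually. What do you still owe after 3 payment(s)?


Formula: Balance = PV*(1+r)^k - PMT*((1+r)^k - 1)/r
Growth: (1 + 0.0608)^3 = 1.193715
Accumulated factor: ((1+r)^k - 1)/r = 3.186097
Balance = $48,300.00 * 1.193715 - $9,847.12 * 3.186097
Balance = $26,282.54

$26,282.54


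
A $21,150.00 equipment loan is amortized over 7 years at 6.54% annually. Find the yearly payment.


Formula: PMT = PV * r / (1 - (1+r)^(-n))
Denominator: 1 - (1 + 0.0654)^(-7) = 0.358183
Numerator: $21,150.00 * 0.0654 = 1383.21
PMT = 1383.21 / 0.358183 = $3,861.74

$3,861.74


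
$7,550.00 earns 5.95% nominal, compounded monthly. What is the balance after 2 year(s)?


Formula: FV = P * (1 + r/m)^(m*t)
Period rate: r/m = 0.0595 / 12 = 0.004958
Total periods: m*t = 12 * 2 = 24
Growth factor: (1 + 0.004958)^24 = 1.126039
FV = $7,550.00 * 1.126039 = $8,501.59

$8,501.59


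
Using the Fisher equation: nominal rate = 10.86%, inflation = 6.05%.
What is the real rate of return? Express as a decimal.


Formula: (1 + r_real) = (1 + r_nom) / (1 + inflation)
Substituting: (1 + r_real) = 1.1086 / 1.0605
(1 + r_real) = 1.045356
r_real = 1.045356 - 1 = 0.045356

0.045356


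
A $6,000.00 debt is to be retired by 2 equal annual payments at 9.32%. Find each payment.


Formula: PMT = PV * r / (1 - (1+r)^(-n))
Denominator: 1 - (1 + 0.0932)^(-2) = 0.16324
Numerator: $6,000.00 * 0.0932 = 559.2
PMT = 559.2 / 0.16324 = $3,425.62

$3,425.62


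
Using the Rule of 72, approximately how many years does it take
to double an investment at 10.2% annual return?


Formula: Years ≈ 72 / r
Substituting: Years ≈ 72 / 10.2
Years ≈ 7.1

7.1 years


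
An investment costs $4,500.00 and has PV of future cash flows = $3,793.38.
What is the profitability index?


Formula: PI = PV(cash flows) / initial investment
Substituting: PI = $3,793.38 / $4,500.00
PI = 0.843

0.843


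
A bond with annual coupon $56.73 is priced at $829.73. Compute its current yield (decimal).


Formula: Current yield = annual coupon / price
Substituting: CY = $56.73 / $829.73
CY = 0.068372

0.068372


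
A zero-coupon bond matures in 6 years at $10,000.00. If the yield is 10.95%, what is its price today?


Formula: Price = FV / (1 + r)^n
Substituting: Price = $10,000.00 / (1 + 0.1095)^6
Discount factor: (1.1095)^6 = 1.865365
Price = $10,000.00 / 1.865365 = $5,360.88

$5,360.88


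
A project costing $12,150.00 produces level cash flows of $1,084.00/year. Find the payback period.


Formula: Payback = investment / annual cash flow
Substituting: Payback = $12,150.00 / $1,084.00
Payback = 11.2085 years

11.2085 years


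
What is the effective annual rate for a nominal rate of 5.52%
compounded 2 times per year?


Formula: EAR = (1 + r/m)^m - 1
Period rate: r/m = 0.0552 / 2 = 0.0276
Compounding: (1 + 0.0276)^2 = 1.055962
EAR = 1.055962 - 1 = 0.055962

0.055962


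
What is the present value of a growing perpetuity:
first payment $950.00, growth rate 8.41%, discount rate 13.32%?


Formula: PV = C / (r - g)
Spread: r - g = 0.1332 - 0.0841 = 0.0491
Substituting: PV = $950.00 / 0.0491
PV = $19,348.27

$19,348.27


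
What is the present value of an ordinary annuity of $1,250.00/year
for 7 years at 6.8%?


Formula: PV = PMT * (1 - (1+r)^(-n)) / r
Discount factor: (1 + 0.068)^(-7) = 0.630959
Bracket: 1 - 0.630959 = 0.369041
PV = $1,250.00 * 0.369041 / 0.068 = $6,783.84

$6,783.84


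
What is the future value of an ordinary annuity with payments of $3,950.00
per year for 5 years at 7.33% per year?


Formula: FV = PMT * ((1+r)^n - 1) / r
Growth factor: (1 + 0.0733)^5 = 1.424314
Numerator: 1.424314 - 1 = 0.424314
FV = $3,950.00 * 0.424314 / 0.0733 = $22,865.47

$22,865.47


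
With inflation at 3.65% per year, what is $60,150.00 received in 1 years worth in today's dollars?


Formula: Real value = nominal / (1 + inflation)^years
Price level: (1 + 0.0365)^1 = 1.0365
Real value = $60,150.00 / 1.0365 = $58,031.84

$58,031.84


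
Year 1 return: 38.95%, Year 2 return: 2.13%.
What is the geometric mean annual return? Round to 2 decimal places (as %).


Formula: Geometric mean = ((1+r1)*(1+r2))^(1/2) - 1
Product: (1 + 0.3895) * (1 + 0.0213) = 1.3895 * 1.0213 = 1.419096
Square root: 1.419096^0.5 = 1.191258
Geometric mean = 1.191258 - 1 = 0.191258
As percentage: 19.13%

19.13%


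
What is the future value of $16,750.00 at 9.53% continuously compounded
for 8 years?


Formula: FV = P * e^(r*t)
Exponent: r*t = 0.0953 * 8 = 0.7624
e^(0.7624) = 2.143414
FV = $16,750.00 * 2.143414 = $35,902.19

$35,902.19


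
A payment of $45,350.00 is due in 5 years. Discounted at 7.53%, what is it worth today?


Formula: PV = FV / (1 + r)^n
Substituting: PV = $45,350.00 / (1 + 0.0753)^5
Discount factor: (1.0753)^5 = 1.437634
PV = $45,350.00 / 1.437634 = $31,544.89

$31,544.89


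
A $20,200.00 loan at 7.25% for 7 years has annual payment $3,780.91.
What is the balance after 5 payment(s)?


Formula: Balance = PV*(1+r)^k - PMT*((1+r)^k - 1)/r
Growth: (1 + 0.0725)^5 = 1.419013
Accumulated factor: ((1+r)^k - 1)/r = 5.779496
Balance = $20,200.00 * 1.419013 - $3,780.91 * 5.779496
Balance = $6,812.32

$6,812.32


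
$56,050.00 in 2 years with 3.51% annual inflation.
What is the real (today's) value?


Formula: Real value = nominal / (1 + inflation)^years
Price level: (1 + 0.0351)^2 = 1.071432
Real value = $56,050.00 / 1.071432 = $52,313.17

$52,313.17


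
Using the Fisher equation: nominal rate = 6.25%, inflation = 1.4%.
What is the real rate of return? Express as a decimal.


Formula: (1 + r_real) = (1 + r_nom) / (1 + inflation)
Substituting: (1 + r_real) = 1.0625 / 1.014
(1 + r_real) = 1.04783
r_real = 1.04783 - 1 = 0.04783

0.04783


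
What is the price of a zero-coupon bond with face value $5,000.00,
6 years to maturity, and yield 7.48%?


Formula: Price = FV / (1 + r)^n
Substituting: Price = $5,000.00 / (1 + 0.0748)^6
Discount factor: (1.0748)^6 = 1.54158
Price = $5,000.00 / 1.54158 = $3,243.43

$3,243.43


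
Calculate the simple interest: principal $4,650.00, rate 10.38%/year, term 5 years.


Formula: I = P * r * t
Substituting: I = $4,650.00 * 0.1038 * 5
Step: I = $4,650.00 * 0.519
I = $2,413.35

$2,413.35


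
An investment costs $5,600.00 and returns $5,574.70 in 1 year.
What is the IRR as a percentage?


Formula: IRR = C1/C0 - 1
Substituting: IRR = $5,574.70 / $5,600.00 - 1
Ratio: 0.995482 - 1 = -0.004518
IRR = -0.4518%

-0.4518%


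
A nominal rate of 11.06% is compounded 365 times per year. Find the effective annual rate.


Formula: EAR = (1 + r/m)^m - 1
Period rate: r/m = 0.1106 / 365 = 0.000303
Compounding: (1 + 0.000303)^365 = 1.116929
EAR = 1.116929 - 1 = 0.116929

0.116929


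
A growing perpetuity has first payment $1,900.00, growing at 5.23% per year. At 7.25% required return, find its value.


Formula: PV = C / (r - g)
Spread: r - g = 0.0725 - 0.0523 = 0.0202
Substituting: PV = $1,900.00 / 0.0202
PV = $94,059.41

$94,059.41


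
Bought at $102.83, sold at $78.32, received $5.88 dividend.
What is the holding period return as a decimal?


Formula: HPR = (P1 - P0 + D) / P0
Gain: $78.32 - $102.83 + $5.88 = -$18.63
HPR = -$18.63 / $102.83 = -0.1812

-0.1812


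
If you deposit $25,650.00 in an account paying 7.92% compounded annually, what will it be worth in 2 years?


Formula: FV = P * (1 + r)^n
Substituting: FV = $25,650.00 * (1 + 0.0792)^2
Growth factor: (1.0792)^2 = 1.164673
FV = $25,650.00 * 1.164673 = $29,873.85

$29,873.85


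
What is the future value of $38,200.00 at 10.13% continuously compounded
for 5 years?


Formula: FV = P * e^(r*t)
Exponent: r*t = 0.1013 * 5 = 0.5065
e^(0.5065) = 1.659473
FV = $38,200.00 * 1.659473 = $63,391.86

$63,391.86


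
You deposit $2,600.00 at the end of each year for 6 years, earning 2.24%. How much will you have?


Formula: FV = PMT * ((1+r)^n - 1) / r
Growth factor: (1 + 0.0224)^6 = 1.142155
Numerator: 1.142155 - 1 = 0.142155
FV = $2,600.00 * 0.142155 / 0.0224 = $16,500.13

$16,500.13


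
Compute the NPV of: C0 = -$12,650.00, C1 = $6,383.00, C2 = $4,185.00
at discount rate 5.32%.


Formula: NPV = C0 + C1/(1+r) + C2/(1+r)^2
Discount C1: $6,383.00 / (1 + 0.0532) = $6,060.58
Discount C2: $4,185.00 / (1 + 0.0532)^2 = $3,772.89
NPV = -$12,650.00 + $6,060.58 + $3,772.89 = -$2,816.54

-$2,816.54


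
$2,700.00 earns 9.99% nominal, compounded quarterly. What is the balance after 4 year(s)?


Formula: FV = P * (1 + r/m)^(m*t)
Period rate: r/m = 0.0999 / 4 = 0.024975
Total periods: m*t = 4 * 4 = 16
Growth factor: (1 + 0.024975)^16 = 1.483926
FV = $2,700.00 * 1.483926 = $4,006.60

$4,006.60


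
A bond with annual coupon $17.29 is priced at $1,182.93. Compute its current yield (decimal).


Formula: Current yield = annual coupon / price
Substituting: CY = $17.29 / $1,182.93
CY = 0.014616

0.014616


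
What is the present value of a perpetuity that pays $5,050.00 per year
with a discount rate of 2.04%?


Formula: PV = C / r
Substituting: PV = $5,050.00 / 0.0204
PV = $247,549.02

$247,549.02


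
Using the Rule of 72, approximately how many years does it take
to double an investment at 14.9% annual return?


Formula: Years ≈ 72 / r
Substituting: Years ≈ 72 / 14.9
Years ≈ 4.8

4.8 years


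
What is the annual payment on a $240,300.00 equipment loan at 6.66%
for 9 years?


Formula: PMT = PV * r / (1 - (1+r)^(-n))
Denominator: 1 - (1 + 0.0666)^(-9) = 0.440261
Numerator: $240,300.00 * 0.0666 = 16003.98
PMT = 16003.98 / 0.440261 = $36,351.14

$36,351.14


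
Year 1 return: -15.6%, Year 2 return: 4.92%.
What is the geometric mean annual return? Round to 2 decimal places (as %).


Formula: Geometric mean = ((1+r1)*(1+r2))^(1/2) - 1
Product: (1 + -0.156) * (1 + 0.0492) = 0.844 * 1.0492 = 0.885525
Square root: 0.885525^0.5 = 0.941023
Geometric mean = 0.941023 - 1 = -0.058977
As percentage: -5.90%

-5.90%


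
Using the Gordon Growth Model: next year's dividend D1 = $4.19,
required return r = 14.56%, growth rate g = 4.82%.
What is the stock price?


Formula: P = D1 / (r - g)
Spread: r - g = 0.1456 - 0.0482 = 0.0974
Substituting: P = $4.19 / 0.0974
P = $43.02

$43.02


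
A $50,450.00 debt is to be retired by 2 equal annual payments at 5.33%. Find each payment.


Formula: PMT = PV * r / (1 - (1+r)^(-n))
Denominator: 1 - (1 + 0.0533)^(-2) = 0.098645
Numerator: $50,450.00 * 0.0533 = 2688.985
PMT = 2688.985 / 0.098645 = $27,259.19

$27,259.19


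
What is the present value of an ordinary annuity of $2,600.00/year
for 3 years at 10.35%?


Formula: PV = PMT * (1 - (1+r)^(-n)) / r
Discount factor: (1 + 0.1035)^(-3) = 0.744189
Bracket: 1 - 0.744189 = 0.255811
PV = $2,600.00 * 0.255811 / 0.1035 = $6,426.18

$6,426.18


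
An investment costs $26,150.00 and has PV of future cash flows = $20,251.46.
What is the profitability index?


Formula: PI = PV(cash flows) / initial investment
Substituting: PI = $20,251.46 / $26,150.00
PI = 0.7744

0.7744


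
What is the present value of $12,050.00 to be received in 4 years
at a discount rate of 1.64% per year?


Formula: PV = FV / (1 + r)^n
Substituting: PV = $12,050.00 / (1 + 0.0164)^4
Discount factor: (1.0164)^4 = 1.067231
PV = $12,050.00 / 1.067231 = $11,290.90

$11,290.90


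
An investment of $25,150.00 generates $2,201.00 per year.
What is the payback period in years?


Formula: Payback = investment / annual cash flow
Substituting: Payback = $25,150.00 / $2,201.00
Payback = 11.4266 years

11.4266 years


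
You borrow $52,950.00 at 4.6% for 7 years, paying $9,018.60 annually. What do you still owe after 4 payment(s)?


Formula: Balance = PV*(1+r)^k - PMT*((1+r)^k - 1)/r
Growth: (1 + 0.046)^4 = 1.19709
Accumulated factor: ((1+r)^k - 1)/r = 4.284561
Balance = $52,950.00 * 1.19709 - $9,018.60 * 4.284561
Balance = $24,745.16

$24,745.16


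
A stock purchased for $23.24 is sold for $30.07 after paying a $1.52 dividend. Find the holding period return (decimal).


Formula: HPR = (P1 - P0 + D) / P0
Gain: $30.07 - $23.24 + $1.52 = $8.35
HPR = $8.35 / $23.24 = 0.3593

0.3593


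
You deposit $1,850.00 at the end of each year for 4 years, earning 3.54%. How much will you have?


Formula: FV = PMT * ((1+r)^n - 1) / r
Growth factor: (1 + 0.0354)^4 = 1.149298
Numerator: 1.149298 - 1 = 0.149298
FV = $1,850.00 * 0.149298 / 0.0354 = $7,802.30

$7,802.30


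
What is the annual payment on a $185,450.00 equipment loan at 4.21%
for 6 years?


Formula: PMT = PV * r / (1 - (1+r)^(-n))
Denominator: 1 - (1 + 0.0421)^(-6) = 0.219193
Numerator: $185,450.00 * 0.0421 = 7807.445
PMT = 7807.445 / 0.219193 = $35,619.02

$35,619.02
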